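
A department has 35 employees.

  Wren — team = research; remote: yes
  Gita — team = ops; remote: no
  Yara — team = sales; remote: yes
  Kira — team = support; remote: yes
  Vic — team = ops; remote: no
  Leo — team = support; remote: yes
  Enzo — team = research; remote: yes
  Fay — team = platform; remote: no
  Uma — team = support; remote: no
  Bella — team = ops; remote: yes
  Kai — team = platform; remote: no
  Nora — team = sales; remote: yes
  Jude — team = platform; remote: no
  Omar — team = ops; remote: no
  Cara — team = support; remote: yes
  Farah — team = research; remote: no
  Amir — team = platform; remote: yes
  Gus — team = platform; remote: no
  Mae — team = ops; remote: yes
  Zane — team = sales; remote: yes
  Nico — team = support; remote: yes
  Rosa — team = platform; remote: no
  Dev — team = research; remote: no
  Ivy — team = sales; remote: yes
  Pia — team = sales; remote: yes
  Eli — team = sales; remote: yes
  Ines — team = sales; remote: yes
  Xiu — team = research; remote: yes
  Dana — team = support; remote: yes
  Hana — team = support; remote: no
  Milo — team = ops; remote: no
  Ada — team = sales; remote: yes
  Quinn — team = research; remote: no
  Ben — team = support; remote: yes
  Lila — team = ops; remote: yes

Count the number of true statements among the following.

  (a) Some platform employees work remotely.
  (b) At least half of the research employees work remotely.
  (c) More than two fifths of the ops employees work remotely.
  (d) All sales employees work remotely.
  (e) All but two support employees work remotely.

(a) platform: |A| = 6, |A ∩ B| = 1; needs A ∩ B ≠ ∅ (|A ∩ B| ≥ 1) — true.
(b) research: |A| = 6, |A ∩ B| = 3; needs |A ∩ B| ≥ |A ∖ B| — true.
(c) ops: |A| = 7, |A ∩ B| = 3; needs |A ∩ B| / |A| > 2/5 — true.
(d) sales: |A| = 8, |A ∩ B| = 8; needs A ⊆ B, i.e. every element of A is in B (|A ∖ B| = 0) — true.
(e) support: |A| = 8, |A ∩ B| = 6; needs |A ∖ B| = 2 — true.

5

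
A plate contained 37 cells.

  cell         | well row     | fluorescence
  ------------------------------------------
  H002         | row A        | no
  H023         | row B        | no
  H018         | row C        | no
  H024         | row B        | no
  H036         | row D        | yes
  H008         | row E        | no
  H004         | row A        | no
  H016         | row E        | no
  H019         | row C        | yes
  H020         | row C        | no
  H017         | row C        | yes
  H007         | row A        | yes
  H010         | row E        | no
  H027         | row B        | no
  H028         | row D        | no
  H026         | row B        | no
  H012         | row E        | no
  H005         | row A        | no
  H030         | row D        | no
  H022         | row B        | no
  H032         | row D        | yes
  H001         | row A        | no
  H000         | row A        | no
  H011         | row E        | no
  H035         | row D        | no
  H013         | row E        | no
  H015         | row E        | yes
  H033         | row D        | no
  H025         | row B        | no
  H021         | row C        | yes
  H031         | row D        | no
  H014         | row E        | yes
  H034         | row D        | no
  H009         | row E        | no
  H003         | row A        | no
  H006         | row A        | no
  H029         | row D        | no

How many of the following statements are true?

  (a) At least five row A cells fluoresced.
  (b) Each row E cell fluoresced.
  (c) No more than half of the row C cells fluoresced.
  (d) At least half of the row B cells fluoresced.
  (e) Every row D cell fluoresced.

(a) row A: |A| = 8, |A ∩ B| = 1; needs |A ∩ B| ≥ 5 — false.
(b) row E: |A| = 9, |A ∩ B| = 2; needs A ⊆ B, i.e. every element of A is in B (|A ∖ B| = 0) — false.
(c) row C: |A| = 5, |A ∩ B| = 3; needs |A ∩ B| ≤ |A ∖ B| — false.
(d) row B: |A| = 6, |A ∩ B| = 0; needs |A ∩ B| ≥ |A ∖ B| — false.
(e) row D: |A| = 9, |A ∩ B| = 2; needs A ⊆ B, i.e. every element of A is in B (|A ∖ B| = 0) — false.

0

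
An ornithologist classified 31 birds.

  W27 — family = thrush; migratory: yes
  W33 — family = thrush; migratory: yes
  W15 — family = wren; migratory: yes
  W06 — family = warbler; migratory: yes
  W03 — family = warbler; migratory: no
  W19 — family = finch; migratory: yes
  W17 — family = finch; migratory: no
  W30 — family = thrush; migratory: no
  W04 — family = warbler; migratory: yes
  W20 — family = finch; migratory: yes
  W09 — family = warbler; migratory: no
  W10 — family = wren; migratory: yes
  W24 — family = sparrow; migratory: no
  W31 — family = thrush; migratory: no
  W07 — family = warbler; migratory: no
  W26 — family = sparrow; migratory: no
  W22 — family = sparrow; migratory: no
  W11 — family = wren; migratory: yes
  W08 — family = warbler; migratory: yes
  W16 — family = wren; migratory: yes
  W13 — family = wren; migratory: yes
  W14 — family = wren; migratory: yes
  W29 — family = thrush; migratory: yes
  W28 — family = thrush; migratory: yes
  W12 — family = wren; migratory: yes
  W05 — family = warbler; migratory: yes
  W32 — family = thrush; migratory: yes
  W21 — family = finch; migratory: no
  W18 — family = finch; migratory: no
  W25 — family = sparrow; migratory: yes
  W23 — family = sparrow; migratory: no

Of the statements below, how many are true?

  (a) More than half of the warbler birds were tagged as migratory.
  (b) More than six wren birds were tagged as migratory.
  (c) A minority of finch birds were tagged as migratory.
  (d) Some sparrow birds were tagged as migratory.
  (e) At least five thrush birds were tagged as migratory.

(a) warbler: |A| = 7, |A ∩ B| = 4; needs |A ∩ B| > |A ∖ B| — true.
(b) wren: |A| = 7, |A ∩ B| = 7; needs |A ∩ B| > 6 — true.
(c) finch: |A| = 5, |A ∩ B| = 2; needs |A ∩ B| < |A ∖ B| — true.
(d) sparrow: |A| = 5, |A ∩ B| = 1; needs A ∩ B ≠ ∅ (|A ∩ B| ≥ 1) — true.
(e) thrush: |A| = 7, |A ∩ B| = 5; needs |A ∩ B| ≥ 5 — true.

5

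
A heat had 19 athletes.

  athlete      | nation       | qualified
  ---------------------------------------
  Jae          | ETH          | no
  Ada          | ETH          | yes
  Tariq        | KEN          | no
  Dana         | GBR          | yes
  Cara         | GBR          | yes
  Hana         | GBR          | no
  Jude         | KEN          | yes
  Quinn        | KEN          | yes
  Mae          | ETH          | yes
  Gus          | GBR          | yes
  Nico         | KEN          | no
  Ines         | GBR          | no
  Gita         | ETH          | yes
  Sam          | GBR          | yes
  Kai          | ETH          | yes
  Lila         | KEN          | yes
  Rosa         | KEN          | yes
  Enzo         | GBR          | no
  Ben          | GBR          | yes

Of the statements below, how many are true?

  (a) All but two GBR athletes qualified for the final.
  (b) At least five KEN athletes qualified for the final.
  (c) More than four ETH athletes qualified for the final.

0

(a) GBR: |A| = 8, |A ∩ B| = 5; needs |A ∖ B| = 2 — false.
(b) KEN: |A| = 6, |A ∩ B| = 4; needs |A ∩ B| ≥ 5 — false.
(c) ETH: |A| = 5, |A ∩ B| = 4; needs |A ∩ B| > 4 — false.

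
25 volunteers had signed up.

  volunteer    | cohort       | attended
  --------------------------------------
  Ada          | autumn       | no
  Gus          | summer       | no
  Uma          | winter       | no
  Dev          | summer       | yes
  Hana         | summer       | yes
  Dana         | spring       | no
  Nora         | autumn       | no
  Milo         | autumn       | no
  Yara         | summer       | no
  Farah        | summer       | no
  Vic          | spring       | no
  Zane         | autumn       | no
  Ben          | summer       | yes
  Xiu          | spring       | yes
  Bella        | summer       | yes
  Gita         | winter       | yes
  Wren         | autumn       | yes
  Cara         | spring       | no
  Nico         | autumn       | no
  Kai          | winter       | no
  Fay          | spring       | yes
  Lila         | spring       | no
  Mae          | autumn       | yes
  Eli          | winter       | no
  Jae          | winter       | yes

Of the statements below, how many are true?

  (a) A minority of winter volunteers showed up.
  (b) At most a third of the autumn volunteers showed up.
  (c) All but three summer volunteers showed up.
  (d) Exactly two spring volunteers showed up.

4

(a) winter: |A| = 5, |A ∩ B| = 2; needs |A ∩ B| < |A ∖ B| — true.
(b) autumn: |A| = 7, |A ∩ B| = 2; needs |A ∩ B| / |A| ≤ 1/3 — true.
(c) summer: |A| = 7, |A ∩ B| = 4; needs |A ∖ B| = 3 — true.
(d) spring: |A| = 6, |A ∩ B| = 2; needs |A ∩ B| = 2 — true.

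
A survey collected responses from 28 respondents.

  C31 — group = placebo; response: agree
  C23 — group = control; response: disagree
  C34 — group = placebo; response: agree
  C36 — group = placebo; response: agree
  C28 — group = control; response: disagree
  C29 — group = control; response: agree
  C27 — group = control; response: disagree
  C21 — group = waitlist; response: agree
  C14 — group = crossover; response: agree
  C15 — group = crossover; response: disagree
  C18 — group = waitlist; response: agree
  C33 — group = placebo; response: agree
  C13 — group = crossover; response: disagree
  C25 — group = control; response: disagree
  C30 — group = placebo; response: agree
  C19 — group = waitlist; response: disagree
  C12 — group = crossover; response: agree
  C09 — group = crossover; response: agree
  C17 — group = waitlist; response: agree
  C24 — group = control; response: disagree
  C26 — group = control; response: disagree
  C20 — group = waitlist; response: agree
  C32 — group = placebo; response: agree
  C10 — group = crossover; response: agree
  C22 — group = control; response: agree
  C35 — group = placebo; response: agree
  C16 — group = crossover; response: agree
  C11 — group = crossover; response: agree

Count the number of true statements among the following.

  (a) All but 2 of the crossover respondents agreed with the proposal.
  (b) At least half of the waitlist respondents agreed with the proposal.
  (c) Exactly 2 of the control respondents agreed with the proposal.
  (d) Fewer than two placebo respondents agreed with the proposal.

3

(a) crossover: |A| = 8, |A ∩ B| = 6; needs |A ∖ B| = 2 — true.
(b) waitlist: |A| = 5, |A ∩ B| = 4; needs |A ∩ B| ≥ |A ∖ B| — true.
(c) control: |A| = 8, |A ∩ B| = 2; needs |A ∩ B| = 2 — true.
(d) placebo: |A| = 7, |A ∩ B| = 7; needs |A ∩ B| < 2 — false.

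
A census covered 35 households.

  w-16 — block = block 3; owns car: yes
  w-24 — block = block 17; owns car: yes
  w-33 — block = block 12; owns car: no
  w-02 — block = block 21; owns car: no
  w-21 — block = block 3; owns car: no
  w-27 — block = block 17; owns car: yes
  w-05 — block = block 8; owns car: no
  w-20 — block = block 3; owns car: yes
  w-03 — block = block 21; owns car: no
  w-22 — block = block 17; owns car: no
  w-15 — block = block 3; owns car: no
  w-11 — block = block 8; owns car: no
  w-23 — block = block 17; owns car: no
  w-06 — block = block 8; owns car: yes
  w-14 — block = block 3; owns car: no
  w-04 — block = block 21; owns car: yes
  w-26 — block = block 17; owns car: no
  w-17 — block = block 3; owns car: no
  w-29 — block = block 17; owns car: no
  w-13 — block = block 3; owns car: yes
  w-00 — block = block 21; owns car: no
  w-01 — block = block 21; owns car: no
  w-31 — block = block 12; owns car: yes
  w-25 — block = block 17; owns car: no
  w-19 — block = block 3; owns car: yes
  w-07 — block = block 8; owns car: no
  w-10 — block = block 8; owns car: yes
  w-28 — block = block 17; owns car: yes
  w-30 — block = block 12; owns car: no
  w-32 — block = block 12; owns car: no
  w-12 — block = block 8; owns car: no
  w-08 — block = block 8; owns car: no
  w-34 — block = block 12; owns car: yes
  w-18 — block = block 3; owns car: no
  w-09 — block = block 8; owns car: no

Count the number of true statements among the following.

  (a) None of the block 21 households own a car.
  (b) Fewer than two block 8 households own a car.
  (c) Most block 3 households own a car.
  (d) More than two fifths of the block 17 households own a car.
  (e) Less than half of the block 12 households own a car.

1

(a) block 21: |A| = 5, |A ∩ B| = 1; needs A ∩ B = ∅ (|A ∩ B| = 0) — false.
(b) block 8: |A| = 8, |A ∩ B| = 2; needs |A ∩ B| < 2 — false.
(c) block 3: |A| = 9, |A ∩ B| = 4; needs |A ∩ B| > |A ∖ B| — false.
(d) block 17: |A| = 8, |A ∩ B| = 3; needs |A ∩ B| / |A| > 2/5 — false.
(e) block 12: |A| = 5, |A ∩ B| = 2; needs |A ∩ B| < |A ∖ B| — true.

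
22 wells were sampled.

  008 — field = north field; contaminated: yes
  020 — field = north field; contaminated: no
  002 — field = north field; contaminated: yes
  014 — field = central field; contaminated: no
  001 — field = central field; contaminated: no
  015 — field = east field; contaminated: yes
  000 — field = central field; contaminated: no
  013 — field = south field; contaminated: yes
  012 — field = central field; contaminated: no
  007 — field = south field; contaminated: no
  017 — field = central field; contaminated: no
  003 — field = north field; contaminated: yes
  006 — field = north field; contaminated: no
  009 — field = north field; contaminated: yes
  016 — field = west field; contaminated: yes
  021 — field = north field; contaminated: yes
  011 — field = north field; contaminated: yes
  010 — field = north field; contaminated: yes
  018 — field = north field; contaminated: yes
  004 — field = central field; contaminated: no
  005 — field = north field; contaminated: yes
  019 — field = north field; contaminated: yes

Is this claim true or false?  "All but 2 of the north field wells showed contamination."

The determiner here denotes the relation: |A ∖ B| = 2.
A (the restrictor) = {008, 020, 002, 003, 006, 009, 021, 011, 010, 018, 005, 019}, |A| = 12.
A ∖ B = {020, 006}, so |A ∖ B| = 2.
|A ∖ B| = 2, so the statement is true.

True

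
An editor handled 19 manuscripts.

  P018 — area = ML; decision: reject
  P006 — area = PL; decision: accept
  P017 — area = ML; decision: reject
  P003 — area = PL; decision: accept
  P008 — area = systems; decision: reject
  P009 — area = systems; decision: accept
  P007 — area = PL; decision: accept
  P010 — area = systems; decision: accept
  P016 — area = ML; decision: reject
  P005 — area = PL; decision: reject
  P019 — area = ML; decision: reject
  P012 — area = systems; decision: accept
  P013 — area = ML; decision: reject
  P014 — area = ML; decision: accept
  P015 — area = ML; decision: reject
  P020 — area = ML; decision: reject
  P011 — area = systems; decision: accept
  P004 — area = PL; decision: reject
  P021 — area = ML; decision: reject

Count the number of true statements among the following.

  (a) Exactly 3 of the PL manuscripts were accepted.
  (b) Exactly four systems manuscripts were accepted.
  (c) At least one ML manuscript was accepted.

(a) PL: |A| = 5, |A ∩ B| = 3; needs |A ∩ B| = 3 — true.
(b) systems: |A| = 5, |A ∩ B| = 4; needs |A ∩ B| = 4 — true.
(c) ML: |A| = 9, |A ∩ B| = 1; needs A ∩ B ≠ ∅ (|A ∩ B| ≥ 1) — true.

3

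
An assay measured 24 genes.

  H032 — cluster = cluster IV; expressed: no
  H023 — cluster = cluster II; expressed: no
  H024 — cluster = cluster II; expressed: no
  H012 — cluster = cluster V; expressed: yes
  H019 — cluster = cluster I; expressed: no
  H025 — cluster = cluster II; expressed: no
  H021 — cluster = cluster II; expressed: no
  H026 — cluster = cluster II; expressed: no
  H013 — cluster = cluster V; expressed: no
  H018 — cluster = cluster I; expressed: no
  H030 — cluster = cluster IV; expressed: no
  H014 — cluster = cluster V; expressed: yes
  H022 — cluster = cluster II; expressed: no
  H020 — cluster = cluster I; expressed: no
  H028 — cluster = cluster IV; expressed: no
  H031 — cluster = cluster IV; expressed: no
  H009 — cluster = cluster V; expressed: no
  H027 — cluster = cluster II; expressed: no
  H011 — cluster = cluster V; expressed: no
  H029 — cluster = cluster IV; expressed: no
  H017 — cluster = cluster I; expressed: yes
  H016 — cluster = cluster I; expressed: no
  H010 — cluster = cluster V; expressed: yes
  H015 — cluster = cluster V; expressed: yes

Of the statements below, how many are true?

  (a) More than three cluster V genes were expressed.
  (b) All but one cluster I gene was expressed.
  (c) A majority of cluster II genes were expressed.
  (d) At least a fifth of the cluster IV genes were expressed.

(a) cluster V: |A| = 7, |A ∩ B| = 4; needs |A ∩ B| > 3 — true.
(b) cluster I: |A| = 5, |A ∩ B| = 1; needs |A ∖ B| = 1 — false.
(c) cluster II: |A| = 7, |A ∩ B| = 0; needs |A ∩ B| > |A ∖ B| — false.
(d) cluster IV: |A| = 5, |A ∩ B| = 0; needs |A ∩ B| / |A| ≥ 1/5 — false.

1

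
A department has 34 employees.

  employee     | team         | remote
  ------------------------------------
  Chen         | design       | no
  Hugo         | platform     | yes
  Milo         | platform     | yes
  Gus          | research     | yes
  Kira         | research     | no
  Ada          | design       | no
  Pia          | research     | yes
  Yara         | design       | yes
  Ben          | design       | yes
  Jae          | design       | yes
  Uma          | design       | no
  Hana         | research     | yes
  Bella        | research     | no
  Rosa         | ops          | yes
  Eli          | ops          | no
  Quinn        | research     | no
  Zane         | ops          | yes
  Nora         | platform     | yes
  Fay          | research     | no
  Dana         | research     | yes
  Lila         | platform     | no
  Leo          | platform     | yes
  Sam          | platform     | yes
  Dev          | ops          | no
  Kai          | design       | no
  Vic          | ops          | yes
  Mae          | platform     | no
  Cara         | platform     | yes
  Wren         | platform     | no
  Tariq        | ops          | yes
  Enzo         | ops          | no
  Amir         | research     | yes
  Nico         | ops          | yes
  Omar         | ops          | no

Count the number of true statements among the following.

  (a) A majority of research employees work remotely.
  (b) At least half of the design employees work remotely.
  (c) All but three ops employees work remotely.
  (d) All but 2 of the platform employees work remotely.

1

(a) research: |A| = 9, |A ∩ B| = 5; needs |A ∩ B| > |A ∖ B| — true.
(b) design: |A| = 7, |A ∩ B| = 3; needs |A ∩ B| ≥ |A ∖ B| — false.
(c) ops: |A| = 9, |A ∩ B| = 5; needs |A ∖ B| = 3 — false.
(d) platform: |A| = 9, |A ∩ B| = 6; needs |A ∖ B| = 2 — false.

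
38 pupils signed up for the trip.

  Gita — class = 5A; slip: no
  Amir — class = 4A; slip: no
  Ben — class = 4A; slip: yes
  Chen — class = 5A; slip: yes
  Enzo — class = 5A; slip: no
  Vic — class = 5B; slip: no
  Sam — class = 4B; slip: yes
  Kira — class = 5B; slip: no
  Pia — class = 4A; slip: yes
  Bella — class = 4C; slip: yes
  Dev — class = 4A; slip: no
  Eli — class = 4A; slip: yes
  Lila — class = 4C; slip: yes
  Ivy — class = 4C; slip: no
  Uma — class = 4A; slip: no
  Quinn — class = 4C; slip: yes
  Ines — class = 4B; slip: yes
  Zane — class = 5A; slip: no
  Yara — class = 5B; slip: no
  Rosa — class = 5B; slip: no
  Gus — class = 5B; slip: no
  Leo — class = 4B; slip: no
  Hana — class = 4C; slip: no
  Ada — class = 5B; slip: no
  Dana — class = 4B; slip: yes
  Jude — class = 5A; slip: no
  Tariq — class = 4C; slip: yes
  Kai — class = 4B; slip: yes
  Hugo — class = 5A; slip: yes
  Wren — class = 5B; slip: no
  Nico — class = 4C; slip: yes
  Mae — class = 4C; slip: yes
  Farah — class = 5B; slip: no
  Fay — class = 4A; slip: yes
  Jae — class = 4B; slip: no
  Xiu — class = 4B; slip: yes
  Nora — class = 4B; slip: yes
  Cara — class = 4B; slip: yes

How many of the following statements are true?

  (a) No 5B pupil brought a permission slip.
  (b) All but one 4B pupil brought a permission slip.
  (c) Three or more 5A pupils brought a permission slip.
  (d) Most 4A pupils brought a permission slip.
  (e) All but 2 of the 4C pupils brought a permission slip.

3

(a) 5B: |A| = 8, |A ∩ B| = 0; needs A ∩ B = ∅ (|A ∩ B| = 0) — true.
(b) 4B: |A| = 9, |A ∩ B| = 7; needs |A ∖ B| = 1 — false.
(c) 5A: |A| = 6, |A ∩ B| = 2; needs |A ∩ B| ≥ 3 — false.
(d) 4A: |A| = 7, |A ∩ B| = 4; needs |A ∩ B| > |A ∖ B| — true.
(e) 4C: |A| = 8, |A ∩ B| = 6; needs |A ∖ B| = 2 — true.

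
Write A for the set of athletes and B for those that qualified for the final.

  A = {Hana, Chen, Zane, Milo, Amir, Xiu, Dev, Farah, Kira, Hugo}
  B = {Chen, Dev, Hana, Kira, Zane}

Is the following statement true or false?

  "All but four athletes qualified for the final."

False

'All but four athletes qualified for the final' holds iff |A ∖ B| = 4.
A (the restrictor) = {Hana, Chen, Zane, Milo, Amir, Xiu, Dev, Farah, Kira, Hugo}, |A| = 10.
A ∖ B = {Milo, Amir, Xiu, Farah, Hugo}, so |A ∖ B| = 5.
|A ∖ B| = 5, so the statement is false.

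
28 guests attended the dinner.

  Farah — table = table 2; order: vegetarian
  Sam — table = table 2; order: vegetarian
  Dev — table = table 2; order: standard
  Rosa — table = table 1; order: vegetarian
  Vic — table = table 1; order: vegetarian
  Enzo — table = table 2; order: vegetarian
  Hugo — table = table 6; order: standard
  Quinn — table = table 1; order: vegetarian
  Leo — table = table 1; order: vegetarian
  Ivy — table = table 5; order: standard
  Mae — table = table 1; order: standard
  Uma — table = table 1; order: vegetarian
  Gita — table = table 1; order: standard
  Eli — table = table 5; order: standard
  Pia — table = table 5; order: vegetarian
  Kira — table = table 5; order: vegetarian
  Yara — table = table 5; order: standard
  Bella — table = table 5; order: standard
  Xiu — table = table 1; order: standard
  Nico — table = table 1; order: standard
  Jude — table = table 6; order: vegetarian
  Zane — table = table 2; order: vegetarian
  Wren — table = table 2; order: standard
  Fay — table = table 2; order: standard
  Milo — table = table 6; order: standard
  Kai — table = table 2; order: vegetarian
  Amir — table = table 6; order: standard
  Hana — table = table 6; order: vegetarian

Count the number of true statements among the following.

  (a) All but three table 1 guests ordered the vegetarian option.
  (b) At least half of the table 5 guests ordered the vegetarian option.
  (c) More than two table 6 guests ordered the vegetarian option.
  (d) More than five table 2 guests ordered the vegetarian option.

0

(a) table 1: |A| = 9, |A ∩ B| = 5; needs |A ∖ B| = 3 — false.
(b) table 5: |A| = 6, |A ∩ B| = 2; needs |A ∩ B| ≥ |A ∖ B| — false.
(c) table 6: |A| = 5, |A ∩ B| = 2; needs |A ∩ B| > 2 — false.
(d) table 2: |A| = 8, |A ∩ B| = 5; needs |A ∩ B| > 5 — false.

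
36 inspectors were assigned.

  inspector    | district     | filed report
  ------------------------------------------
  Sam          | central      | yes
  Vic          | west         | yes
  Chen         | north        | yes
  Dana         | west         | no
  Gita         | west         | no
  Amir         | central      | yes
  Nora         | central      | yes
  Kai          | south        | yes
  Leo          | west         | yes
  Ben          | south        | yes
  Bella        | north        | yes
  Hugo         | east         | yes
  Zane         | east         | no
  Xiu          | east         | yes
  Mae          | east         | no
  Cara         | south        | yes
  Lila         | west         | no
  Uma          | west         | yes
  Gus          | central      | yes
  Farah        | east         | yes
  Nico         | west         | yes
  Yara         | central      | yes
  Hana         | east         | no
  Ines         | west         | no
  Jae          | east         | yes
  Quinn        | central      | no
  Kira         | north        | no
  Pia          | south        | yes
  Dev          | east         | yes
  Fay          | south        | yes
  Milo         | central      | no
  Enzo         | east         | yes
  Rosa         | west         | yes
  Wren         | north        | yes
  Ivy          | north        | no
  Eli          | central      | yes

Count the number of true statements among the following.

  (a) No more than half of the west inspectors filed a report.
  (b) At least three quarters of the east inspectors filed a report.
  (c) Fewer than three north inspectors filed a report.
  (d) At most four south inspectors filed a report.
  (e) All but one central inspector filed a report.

0

(a) west: |A| = 9, |A ∩ B| = 5; needs |A ∩ B| ≤ |A ∖ B| — false.
(b) east: |A| = 9, |A ∩ B| = 6; needs |A ∩ B| / |A| ≥ 3/4 — false.
(c) north: |A| = 5, |A ∩ B| = 3; needs |A ∩ B| < 3 — false.
(d) south: |A| = 5, |A ∩ B| = 5; needs |A ∩ B| ≤ 4 — false.
(e) central: |A| = 8, |A ∩ B| = 6; needs |A ∖ B| = 1 — false.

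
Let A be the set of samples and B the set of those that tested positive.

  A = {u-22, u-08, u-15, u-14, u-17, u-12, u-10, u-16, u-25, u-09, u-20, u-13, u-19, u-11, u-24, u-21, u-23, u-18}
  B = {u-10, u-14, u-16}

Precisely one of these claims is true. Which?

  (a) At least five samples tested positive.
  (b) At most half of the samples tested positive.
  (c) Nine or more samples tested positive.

|A| = 18, |A ∩ B| = 3, |A ∖ B| = 15.
(a) requires |A ∩ B| ≥ 5: false.
(b) requires |A ∩ B| ≤ |A ∖ B|: true.
(c) requires |A ∩ B| ≥ 9: false.

(b)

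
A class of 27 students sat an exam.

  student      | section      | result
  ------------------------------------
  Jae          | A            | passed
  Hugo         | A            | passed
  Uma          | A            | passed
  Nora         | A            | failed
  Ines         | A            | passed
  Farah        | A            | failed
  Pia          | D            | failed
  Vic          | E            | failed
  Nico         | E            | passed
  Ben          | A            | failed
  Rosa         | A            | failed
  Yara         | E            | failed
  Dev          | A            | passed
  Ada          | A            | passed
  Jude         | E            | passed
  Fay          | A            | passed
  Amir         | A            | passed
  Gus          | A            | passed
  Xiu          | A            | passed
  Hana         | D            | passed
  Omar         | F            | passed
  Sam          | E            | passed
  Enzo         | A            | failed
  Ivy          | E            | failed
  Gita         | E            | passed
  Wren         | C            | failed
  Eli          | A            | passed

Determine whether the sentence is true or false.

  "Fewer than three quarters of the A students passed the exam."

The determiner here denotes the relation: |A ∩ B| / |A| < 3/4.
|A| = 16, |A ∩ B| = 11, |A ∖ B| = 5.
|A ∩ B|/|A| = 11/16, so the statement is true.

True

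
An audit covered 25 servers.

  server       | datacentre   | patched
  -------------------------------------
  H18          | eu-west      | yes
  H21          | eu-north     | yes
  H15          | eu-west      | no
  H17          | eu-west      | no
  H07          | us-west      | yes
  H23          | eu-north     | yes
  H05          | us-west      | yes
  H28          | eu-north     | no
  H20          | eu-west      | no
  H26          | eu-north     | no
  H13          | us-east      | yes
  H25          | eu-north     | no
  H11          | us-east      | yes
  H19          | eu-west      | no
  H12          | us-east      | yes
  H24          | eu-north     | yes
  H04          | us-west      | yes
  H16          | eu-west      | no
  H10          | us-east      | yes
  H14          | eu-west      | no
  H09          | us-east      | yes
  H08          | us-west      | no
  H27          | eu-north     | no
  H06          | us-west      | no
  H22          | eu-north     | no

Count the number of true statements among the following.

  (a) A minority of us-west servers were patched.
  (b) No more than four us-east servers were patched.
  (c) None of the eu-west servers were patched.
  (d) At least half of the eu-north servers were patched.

0

(a) us-west: |A| = 5, |A ∩ B| = 3; needs |A ∩ B| < |A ∖ B| — false.
(b) us-east: |A| = 5, |A ∩ B| = 5; needs |A ∩ B| ≤ 4 — false.
(c) eu-west: |A| = 7, |A ∩ B| = 1; needs A ∩ B = ∅ (|A ∩ B| = 0) — false.
(d) eu-north: |A| = 8, |A ∩ B| = 3; needs |A ∩ B| ≥ |A ∖ B| — false.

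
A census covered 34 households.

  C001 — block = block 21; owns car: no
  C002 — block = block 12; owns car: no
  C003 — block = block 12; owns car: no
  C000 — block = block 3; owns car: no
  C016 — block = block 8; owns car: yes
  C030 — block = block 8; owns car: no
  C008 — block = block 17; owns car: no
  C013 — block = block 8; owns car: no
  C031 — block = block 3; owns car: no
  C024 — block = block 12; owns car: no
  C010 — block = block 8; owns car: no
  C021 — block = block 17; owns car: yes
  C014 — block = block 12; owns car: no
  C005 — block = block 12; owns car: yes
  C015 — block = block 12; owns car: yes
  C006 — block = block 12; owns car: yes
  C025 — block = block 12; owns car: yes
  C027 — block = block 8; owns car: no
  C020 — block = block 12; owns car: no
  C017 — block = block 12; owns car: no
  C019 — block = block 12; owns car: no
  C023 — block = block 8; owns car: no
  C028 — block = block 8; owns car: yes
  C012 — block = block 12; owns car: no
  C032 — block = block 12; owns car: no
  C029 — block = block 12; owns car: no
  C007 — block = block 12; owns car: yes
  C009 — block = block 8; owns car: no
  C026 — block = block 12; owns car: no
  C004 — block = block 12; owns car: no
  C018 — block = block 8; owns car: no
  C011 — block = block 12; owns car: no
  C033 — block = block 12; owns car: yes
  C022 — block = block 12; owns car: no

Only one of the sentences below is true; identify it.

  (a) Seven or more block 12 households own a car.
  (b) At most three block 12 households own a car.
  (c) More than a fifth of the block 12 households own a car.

(c)

|A| = 20, |A ∩ B| = 6, |A ∖ B| = 14.
(a) requires |A ∩ B| ≥ 7: false.
(b) requires |A ∩ B| ≤ 3: false.
(c) requires |A ∩ B| / |A| > 1/5: true.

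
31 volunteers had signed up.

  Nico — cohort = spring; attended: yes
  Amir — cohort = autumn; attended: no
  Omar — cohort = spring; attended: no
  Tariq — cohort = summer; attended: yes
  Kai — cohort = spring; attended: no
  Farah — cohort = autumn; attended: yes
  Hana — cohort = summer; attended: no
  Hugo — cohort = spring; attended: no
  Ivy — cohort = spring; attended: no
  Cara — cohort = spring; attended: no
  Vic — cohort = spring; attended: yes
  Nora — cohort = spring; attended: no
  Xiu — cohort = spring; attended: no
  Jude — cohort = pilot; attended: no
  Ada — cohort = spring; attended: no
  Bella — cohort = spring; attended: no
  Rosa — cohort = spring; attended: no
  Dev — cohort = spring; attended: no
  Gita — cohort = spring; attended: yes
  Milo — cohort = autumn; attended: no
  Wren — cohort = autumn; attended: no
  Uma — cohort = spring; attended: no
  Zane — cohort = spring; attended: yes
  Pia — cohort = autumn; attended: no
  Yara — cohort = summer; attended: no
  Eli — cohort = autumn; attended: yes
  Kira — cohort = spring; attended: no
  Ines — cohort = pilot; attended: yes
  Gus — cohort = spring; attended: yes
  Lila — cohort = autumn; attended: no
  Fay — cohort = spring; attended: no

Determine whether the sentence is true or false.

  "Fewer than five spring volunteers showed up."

False

Truth condition: |A ∩ B| < 5.
|A| = 19, |A ∩ B| = 5, |A ∖ B| = 14.
|A ∩ B| = 5, so the statement is false.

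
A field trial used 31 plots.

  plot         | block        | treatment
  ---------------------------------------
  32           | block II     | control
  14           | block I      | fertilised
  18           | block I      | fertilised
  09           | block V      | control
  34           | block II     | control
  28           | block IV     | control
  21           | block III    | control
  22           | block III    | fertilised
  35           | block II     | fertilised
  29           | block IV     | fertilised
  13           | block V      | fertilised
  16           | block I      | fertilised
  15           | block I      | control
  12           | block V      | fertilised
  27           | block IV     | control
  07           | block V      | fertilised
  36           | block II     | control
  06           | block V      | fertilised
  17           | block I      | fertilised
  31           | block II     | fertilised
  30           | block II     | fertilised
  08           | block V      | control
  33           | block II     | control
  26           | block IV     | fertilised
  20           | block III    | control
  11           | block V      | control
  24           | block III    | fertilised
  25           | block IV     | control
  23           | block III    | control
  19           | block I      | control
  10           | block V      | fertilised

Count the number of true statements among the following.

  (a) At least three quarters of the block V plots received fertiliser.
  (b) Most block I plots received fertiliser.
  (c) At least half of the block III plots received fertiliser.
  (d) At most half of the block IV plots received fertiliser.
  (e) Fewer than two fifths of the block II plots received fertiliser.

(a) block V: |A| = 8, |A ∩ B| = 5; needs |A ∩ B| / |A| ≥ 3/4 — false.
(b) block I: |A| = 6, |A ∩ B| = 4; needs |A ∩ B| > |A ∖ B| — true.
(c) block III: |A| = 5, |A ∩ B| = 2; needs |A ∩ B| ≥ |A ∖ B| — false.
(d) block IV: |A| = 5, |A ∩ B| = 2; needs |A ∩ B| ≤ |A ∖ B| — true.
(e) block II: |A| = 7, |A ∩ B| = 3; needs |A ∩ B| / |A| < 2/5 — false.

2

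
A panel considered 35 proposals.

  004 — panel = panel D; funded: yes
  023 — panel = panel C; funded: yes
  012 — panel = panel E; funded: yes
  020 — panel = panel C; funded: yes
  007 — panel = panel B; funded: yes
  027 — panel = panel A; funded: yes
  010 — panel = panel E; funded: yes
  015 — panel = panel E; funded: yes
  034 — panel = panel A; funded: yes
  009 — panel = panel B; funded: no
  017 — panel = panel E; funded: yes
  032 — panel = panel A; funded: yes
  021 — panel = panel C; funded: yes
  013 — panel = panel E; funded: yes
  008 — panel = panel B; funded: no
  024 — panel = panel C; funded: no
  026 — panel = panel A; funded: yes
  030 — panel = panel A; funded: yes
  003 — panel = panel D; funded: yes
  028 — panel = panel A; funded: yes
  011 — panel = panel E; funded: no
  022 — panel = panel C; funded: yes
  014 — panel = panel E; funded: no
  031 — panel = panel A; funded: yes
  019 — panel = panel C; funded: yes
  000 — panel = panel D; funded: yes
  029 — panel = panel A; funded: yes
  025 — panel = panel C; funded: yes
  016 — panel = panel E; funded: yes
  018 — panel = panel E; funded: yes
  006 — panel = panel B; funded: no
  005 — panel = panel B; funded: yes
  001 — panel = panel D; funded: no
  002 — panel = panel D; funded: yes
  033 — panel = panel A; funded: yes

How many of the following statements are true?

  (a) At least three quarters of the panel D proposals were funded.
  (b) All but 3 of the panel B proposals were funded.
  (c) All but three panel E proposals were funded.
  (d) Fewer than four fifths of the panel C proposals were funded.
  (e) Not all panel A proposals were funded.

(a) panel D: |A| = 5, |A ∩ B| = 4; needs |A ∩ B| / |A| ≥ 3/4 — true.
(b) panel B: |A| = 5, |A ∩ B| = 2; needs |A ∖ B| = 3 — true.
(c) panel E: |A| = 9, |A ∩ B| = 7; needs |A ∖ B| = 3 — false.
(d) panel C: |A| = 7, |A ∩ B| = 6; needs |A ∩ B| / |A| < 4/5 — false.
(e) panel A: |A| = 9, |A ∩ B| = 9; needs A ⊄ B (|A ∖ B| ≥ 1) — false.

2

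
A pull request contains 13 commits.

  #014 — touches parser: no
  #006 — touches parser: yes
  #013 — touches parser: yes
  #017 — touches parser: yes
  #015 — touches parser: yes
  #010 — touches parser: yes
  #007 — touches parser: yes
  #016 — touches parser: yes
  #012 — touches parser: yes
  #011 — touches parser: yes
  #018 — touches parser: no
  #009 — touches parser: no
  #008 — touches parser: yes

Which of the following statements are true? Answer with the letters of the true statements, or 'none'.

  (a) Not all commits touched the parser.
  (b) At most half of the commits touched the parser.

|A| = 13, |A ∩ B| = 10, |A ∖ B| = 3.
(a) A ⊄ B (|A ∖ B| ≥ 1): holds.
(b) |A ∩ B| ≤ |A ∖ B|: fails.

(a)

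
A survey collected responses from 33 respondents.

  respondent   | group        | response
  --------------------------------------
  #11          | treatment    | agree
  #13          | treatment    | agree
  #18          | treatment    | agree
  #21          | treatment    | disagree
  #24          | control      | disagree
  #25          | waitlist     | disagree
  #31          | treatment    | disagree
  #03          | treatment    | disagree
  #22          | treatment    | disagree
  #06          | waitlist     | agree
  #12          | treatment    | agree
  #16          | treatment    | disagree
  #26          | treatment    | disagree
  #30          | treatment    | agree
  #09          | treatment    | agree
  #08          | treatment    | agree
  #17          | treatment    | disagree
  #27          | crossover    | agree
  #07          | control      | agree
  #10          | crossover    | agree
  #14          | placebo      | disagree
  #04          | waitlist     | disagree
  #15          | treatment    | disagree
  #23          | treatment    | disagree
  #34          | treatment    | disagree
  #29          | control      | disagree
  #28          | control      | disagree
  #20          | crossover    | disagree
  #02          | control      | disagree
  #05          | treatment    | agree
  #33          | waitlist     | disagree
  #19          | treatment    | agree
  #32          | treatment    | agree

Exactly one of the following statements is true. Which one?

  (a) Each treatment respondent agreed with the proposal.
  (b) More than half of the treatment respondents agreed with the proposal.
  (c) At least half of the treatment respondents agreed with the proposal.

|A| = 20, |A ∩ B| = 10, |A ∖ B| = 10.
(a) requires A ⊆ B, i.e. every element of A is in B (|A ∖ B| = 0): false.
(b) requires |A ∩ B| > |A ∖ B|: false.
(c) requires |A ∩ B| ≥ |A ∖ B|: true.

(c)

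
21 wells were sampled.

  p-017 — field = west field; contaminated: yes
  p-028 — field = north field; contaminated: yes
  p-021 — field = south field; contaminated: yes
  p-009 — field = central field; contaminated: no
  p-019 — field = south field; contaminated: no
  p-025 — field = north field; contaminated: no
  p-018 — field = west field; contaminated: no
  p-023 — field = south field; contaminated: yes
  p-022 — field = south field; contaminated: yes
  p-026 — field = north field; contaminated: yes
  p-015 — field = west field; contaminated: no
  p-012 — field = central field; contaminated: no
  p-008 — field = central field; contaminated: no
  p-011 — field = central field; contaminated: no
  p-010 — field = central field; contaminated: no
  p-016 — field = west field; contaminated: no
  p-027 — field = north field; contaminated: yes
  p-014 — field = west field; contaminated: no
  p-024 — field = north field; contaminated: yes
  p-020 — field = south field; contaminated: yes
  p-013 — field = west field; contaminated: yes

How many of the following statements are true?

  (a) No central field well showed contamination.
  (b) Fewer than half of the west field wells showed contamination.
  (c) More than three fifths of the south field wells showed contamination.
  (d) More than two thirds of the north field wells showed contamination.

4

(a) central field: |A| = 5, |A ∩ B| = 0; needs A ∩ B = ∅ (|A ∩ B| = 0) — true.
(b) west field: |A| = 6, |A ∩ B| = 2; needs |A ∩ B| < |A ∖ B| — true.
(c) south field: |A| = 5, |A ∩ B| = 4; needs |A ∩ B| / |A| > 3/5 — true.
(d) north field: |A| = 5, |A ∩ B| = 4; needs |A ∩ B| / |A| > 2/3 — true.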